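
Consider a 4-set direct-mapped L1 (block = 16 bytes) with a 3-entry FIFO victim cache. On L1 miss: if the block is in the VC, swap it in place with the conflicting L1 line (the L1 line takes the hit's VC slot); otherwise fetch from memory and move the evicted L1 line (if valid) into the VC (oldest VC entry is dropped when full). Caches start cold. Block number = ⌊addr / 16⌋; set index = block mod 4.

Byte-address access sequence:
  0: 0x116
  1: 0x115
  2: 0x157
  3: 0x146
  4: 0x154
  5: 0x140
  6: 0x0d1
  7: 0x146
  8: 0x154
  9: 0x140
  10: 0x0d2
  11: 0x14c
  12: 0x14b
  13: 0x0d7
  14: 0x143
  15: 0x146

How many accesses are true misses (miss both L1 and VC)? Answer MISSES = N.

MISSES = 4

  [0] addr=0x116 blk=17 s=1: MISS | VC []
  [1] addr=0x115 blk=17 s=1: L1-HIT | VC []
  [2] addr=0x157 blk=21 s=1: MISS | VC [17]
  [3] addr=0x146 blk=20 s=0: MISS | VC [17]
  [4] addr=0x154 blk=21 s=1: L1-HIT | VC [17]
  [5] addr=0x140 blk=20 s=0: L1-HIT | VC [17]
  [6] addr=0xd1 blk=13 s=1: MISS | VC [17, 21]
  [7] addr=0x146 blk=20 s=0: L1-HIT | VC [17, 21]
  [8] addr=0x154 blk=21 s=1: VC-HIT | VC [17, 13]
  [9] addr=0x140 blk=20 s=0: L1-HIT | VC [17, 13]
  [10] addr=0xd2 blk=13 s=1: VC-HIT | VC [17, 21]
  [11] addr=0x14c blk=20 s=0: L1-HIT | VC [17, 21]
  [12] addr=0x14b blk=20 s=0: L1-HIT | VC [17, 21]
  [13] addr=0xd7 blk=13 s=1: L1-HIT | VC [17, 21]
  [14] addr=0x143 blk=20 s=0: L1-HIT | VC [17, 21]
  [15] addr=0x146 blk=20 s=0: L1-HIT | VC [17, 21]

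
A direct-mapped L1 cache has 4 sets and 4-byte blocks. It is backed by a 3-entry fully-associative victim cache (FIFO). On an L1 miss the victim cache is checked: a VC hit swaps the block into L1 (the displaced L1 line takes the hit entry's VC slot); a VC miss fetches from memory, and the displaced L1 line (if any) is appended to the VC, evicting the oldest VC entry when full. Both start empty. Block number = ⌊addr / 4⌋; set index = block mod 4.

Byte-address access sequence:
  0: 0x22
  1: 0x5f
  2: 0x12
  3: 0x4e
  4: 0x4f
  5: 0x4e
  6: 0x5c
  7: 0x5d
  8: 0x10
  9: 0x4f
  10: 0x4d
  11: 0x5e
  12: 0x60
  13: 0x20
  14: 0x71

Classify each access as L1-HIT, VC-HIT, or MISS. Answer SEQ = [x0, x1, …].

#0 0x22→b8/s0 MISS; vc=[]
#1 0x5f→b23/s3 MISS; vc=[]
#2 0x12→b4/s0 MISS; vc=[8]
#3 0x4e→b19/s3 MISS; vc=[8,23]
#4 0x4f→b19/s3 L1-HIT; vc=[8,23]
#5 0x4e→b19/s3 L1-HIT; vc=[8,23]
#6 0x5c→b23/s3 VC-HIT; vc=[8,19]
#7 0x5d→b23/s3 L1-HIT; vc=[8,19]
#8 0x10→b4/s0 L1-HIT; vc=[8,19]
#9 0x4f→b19/s3 VC-HIT; vc=[8,23]
#10 0x4d→b19/s3 L1-HIT; vc=[8,23]
#11 0x5e→b23/s3 VC-HIT; vc=[8,19]
#12 0x60→b24/s0 MISS; vc=[8,19,4]
#13 0x20→b8/s0 VC-HIT; vc=[24,19,4]
#14 0x71→b28/s0 MISS; vc=[19,4,8]

SEQ = [MISS, MISS, MISS, MISS, L1-HIT, L1-HIT, VC-HIT, L1-HIT, L1-HIT, VC-HIT, L1-HIT, VC-HIT, MISS, VC-HIT, MISS]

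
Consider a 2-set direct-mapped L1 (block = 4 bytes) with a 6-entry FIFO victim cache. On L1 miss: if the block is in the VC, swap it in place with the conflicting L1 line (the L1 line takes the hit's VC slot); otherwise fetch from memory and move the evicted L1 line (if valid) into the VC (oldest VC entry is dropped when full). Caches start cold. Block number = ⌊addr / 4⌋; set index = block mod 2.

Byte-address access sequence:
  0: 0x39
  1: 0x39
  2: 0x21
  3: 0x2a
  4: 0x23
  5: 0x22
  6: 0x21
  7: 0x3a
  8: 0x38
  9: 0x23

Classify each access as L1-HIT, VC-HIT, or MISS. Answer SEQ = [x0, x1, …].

SEQ = [MISS, L1-HIT, MISS, MISS, VC-HIT, L1-HIT, L1-HIT, VC-HIT, L1-HIT, VC-HIT]

  [0] addr=0x39 blk=14 s=0: MISS | VC []
  [1] addr=0x39 blk=14 s=0: L1-HIT | VC []
  [2] addr=0x21 blk=8 s=0: MISS | VC [14]
  [3] addr=0x2a blk=10 s=0: MISS | VC [14, 8]
  [4] addr=0x23 blk=8 s=0: VC-HIT | VC [14, 10]
  [5] addr=0x22 blk=8 s=0: L1-HIT | VC [14, 10]
  [6] addr=0x21 blk=8 s=0: L1-HIT | VC [14, 10]
  [7] addr=0x3a blk=14 s=0: VC-HIT | VC [8, 10]
  [8] addr=0x38 blk=14 s=0: L1-HIT | VC [8, 10]
  [9] addr=0x23 blk=8 s=0: VC-HIT | VC [14, 10]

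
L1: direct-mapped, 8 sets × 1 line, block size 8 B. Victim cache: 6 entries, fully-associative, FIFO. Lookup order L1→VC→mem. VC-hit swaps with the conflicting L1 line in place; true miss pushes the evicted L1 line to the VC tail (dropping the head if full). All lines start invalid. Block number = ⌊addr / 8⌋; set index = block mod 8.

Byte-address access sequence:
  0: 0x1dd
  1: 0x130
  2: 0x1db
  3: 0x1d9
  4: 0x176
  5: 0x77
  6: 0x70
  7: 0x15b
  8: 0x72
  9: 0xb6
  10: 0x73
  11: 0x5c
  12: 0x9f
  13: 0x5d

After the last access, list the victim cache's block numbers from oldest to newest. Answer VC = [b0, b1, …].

VC = [38, 46, 59, 22, 43, 19]

0: 0x1dd (blk 59, set 3) → MISS  vc=[]
1: 0x130 (blk 38, set 6) → MISS  vc=[]
2: 0x1db (blk 59, set 3) → L1-HIT  vc=[]
3: 0x1d9 (blk 59, set 3) → L1-HIT  vc=[]
4: 0x176 (blk 46, set 6) → MISS  vc=[38]
5: 0x77 (blk 14, set 6) → MISS  vc=[38, 46]
6: 0x70 (blk 14, set 6) → L1-HIT  vc=[38, 46]
7: 0x15b (blk 43, set 3) → MISS  vc=[38, 46, 59]
8: 0x72 (blk 14, set 6) → L1-HIT  vc=[38, 46, 59]
9: 0xb6 (blk 22, set 6) → MISS  vc=[38, 46, 59, 14]
10: 0x73 (blk 14, set 6) → VC-HIT  vc=[38, 46, 59, 22]
11: 0x5c (blk 11, set 3) → MISS  vc=[38, 46, 59, 22, 43]
12: 0x9f (blk 19, set 3) → MISS  vc=[38, 46, 59, 22, 43, 11]
13: 0x5d (blk 11, set 3) → VC-HIT  vc=[38, 46, 59, 22, 43, 19]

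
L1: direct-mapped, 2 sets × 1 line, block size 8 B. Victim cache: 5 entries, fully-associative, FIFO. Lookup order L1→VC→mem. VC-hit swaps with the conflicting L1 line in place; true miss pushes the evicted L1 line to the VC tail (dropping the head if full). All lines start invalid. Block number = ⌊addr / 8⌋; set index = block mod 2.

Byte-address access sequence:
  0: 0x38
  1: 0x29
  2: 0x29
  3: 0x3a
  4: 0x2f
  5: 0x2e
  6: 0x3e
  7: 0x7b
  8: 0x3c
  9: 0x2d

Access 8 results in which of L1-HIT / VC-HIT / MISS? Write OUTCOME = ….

OUTCOME = VC-HIT

#0 0x38→b7/s1 MISS; vc=[]
#1 0x29→b5/s1 MISS; vc=[7]
#2 0x29→b5/s1 L1-HIT; vc=[7]
#3 0x3a→b7/s1 VC-HIT; vc=[5]
#4 0x2f→b5/s1 VC-HIT; vc=[7]
#5 0x2e→b5/s1 L1-HIT; vc=[7]
#6 0x3e→b7/s1 VC-HIT; vc=[5]
#7 0x7b→b15/s1 MISS; vc=[5,7]
#8 0x3c→b7/s1 VC-HIT; vc=[5,15]
#9 0x2d→b5/s1 VC-HIT; vc=[7,15]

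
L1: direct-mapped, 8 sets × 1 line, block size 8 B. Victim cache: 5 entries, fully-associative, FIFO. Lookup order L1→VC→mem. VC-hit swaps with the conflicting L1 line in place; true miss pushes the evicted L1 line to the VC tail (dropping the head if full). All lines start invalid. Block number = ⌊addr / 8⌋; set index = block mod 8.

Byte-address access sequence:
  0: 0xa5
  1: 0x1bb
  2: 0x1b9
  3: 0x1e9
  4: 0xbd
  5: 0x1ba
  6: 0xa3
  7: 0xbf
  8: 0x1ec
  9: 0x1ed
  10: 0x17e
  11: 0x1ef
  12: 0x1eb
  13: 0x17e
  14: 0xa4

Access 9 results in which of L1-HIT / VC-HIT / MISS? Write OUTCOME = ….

OUTCOME = L1-HIT

0: 0xa5 (blk 20, set 4) → MISS  vc=[]
1: 0x1bb (blk 55, set 7) → MISS  vc=[]
2: 0x1b9 (blk 55, set 7) → L1-HIT  vc=[]
3: 0x1e9 (blk 61, set 5) → MISS  vc=[]
4: 0xbd (blk 23, set 7) → MISS  vc=[55]
5: 0x1ba (blk 55, set 7) → VC-HIT  vc=[23]
6: 0xa3 (blk 20, set 4) → L1-HIT  vc=[23]
7: 0xbf (blk 23, set 7) → VC-HIT  vc=[55]
8: 0x1ec (blk 61, set 5) → L1-HIT  vc=[55]
9: 0x1ed (blk 61, set 5) → L1-HIT  vc=[55]
10: 0x17e (blk 47, set 7) → MISS  vc=[55, 23]
11: 0x1ef (blk 61, set 5) → L1-HIT  vc=[55, 23]
12: 0x1eb (blk 61, set 5) → L1-HIT  vc=[55, 23]
13: 0x17e (blk 47, set 7) → L1-HIT  vc=[55, 23]
14: 0xa4 (blk 20, set 4) → L1-HIT  vc=[55, 23]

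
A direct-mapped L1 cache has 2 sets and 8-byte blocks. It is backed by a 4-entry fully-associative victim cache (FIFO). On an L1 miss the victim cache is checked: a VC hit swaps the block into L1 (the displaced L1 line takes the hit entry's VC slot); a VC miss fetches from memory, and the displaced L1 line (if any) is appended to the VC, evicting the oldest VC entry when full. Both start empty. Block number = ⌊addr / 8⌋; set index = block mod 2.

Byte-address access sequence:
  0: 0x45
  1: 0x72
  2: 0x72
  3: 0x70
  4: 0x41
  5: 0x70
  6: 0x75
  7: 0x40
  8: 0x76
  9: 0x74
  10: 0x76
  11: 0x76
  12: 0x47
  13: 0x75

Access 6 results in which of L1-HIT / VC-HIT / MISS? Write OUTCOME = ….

OUTCOME = L1-HIT

0: 0x45 (blk 8, set 0) → MISS  vc=[]
1: 0x72 (blk 14, set 0) → MISS  vc=[8]
2: 0x72 (blk 14, set 0) → L1-HIT  vc=[8]
3: 0x70 (blk 14, set 0) → L1-HIT  vc=[8]
4: 0x41 (blk 8, set 0) → VC-HIT  vc=[14]
5: 0x70 (blk 14, set 0) → VC-HIT  vc=[8]
6: 0x75 (blk 14, set 0) → L1-HIT  vc=[8]
7: 0x40 (blk 8, set 0) → VC-HIT  vc=[14]
8: 0x76 (blk 14, set 0) → VC-HIT  vc=[8]
9: 0x74 (blk 14, set 0) → L1-HIT  vc=[8]
10: 0x76 (blk 14, set 0) → L1-HIT  vc=[8]
11: 0x76 (blk 14, set 0) → L1-HIT  vc=[8]
12: 0x47 (blk 8, set 0) → VC-HIT  vc=[14]
13: 0x75 (blk 14, set 0) → VC-HIT  vc=[8]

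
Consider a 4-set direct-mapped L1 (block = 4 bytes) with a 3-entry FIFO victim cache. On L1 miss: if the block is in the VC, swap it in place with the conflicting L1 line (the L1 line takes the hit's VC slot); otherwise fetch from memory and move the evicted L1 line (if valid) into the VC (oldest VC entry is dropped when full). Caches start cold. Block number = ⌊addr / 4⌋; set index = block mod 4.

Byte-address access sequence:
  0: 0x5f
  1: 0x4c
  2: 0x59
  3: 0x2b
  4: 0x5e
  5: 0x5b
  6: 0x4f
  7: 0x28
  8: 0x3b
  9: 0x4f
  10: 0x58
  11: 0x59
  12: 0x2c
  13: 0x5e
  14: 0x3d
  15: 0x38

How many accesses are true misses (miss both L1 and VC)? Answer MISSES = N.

MISSES = 9

  [0] addr=0x5f blk=23 s=3: MISS | VC []
  [1] addr=0x4c blk=19 s=3: MISS | VC [23]
  [2] addr=0x59 blk=22 s=2: MISS | VC [23]
  [3] addr=0x2b blk=10 s=2: MISS | VC [23, 22]
  [4] addr=0x5e blk=23 s=3: VC-HIT | VC [19, 22]
  [5] addr=0x5b blk=22 s=2: VC-HIT | VC [19, 10]
  [6] addr=0x4f blk=19 s=3: VC-HIT | VC [23, 10]
  [7] addr=0x28 blk=10 s=2: VC-HIT | VC [23, 22]
  [8] addr=0x3b blk=14 s=2: MISS | VC [23, 22, 10]
  [9] addr=0x4f blk=19 s=3: L1-HIT | VC [23, 22, 10]
  [10] addr=0x58 blk=22 s=2: VC-HIT | VC [23, 14, 10]
  [11] addr=0x59 blk=22 s=2: L1-HIT | VC [23, 14, 10]
  [12] addr=0x2c blk=11 s=3: MISS | VC [14, 10, 19]
  [13] addr=0x5e blk=23 s=3: MISS | VC [10, 19, 11]
  [14] addr=0x3d blk=15 s=3: MISS | VC [19, 11, 23]
  [15] addr=0x38 blk=14 s=2: MISS | VC [11, 23, 22]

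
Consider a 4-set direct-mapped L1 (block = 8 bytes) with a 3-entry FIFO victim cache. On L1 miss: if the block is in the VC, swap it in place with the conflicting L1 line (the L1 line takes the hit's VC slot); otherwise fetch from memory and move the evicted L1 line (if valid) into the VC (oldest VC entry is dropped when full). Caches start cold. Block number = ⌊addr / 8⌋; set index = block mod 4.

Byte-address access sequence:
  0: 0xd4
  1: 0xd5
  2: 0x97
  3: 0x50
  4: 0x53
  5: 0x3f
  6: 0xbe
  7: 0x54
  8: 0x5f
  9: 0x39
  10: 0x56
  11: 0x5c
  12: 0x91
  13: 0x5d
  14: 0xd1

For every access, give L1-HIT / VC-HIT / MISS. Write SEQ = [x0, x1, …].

  [0] addr=0xd4 blk=26 s=2: MISS | VC []
  [1] addr=0xd5 blk=26 s=2: L1-HIT | VC []
  [2] addr=0x97 blk=18 s=2: MISS | VC [26]
  [3] addr=0x50 blk=10 s=2: MISS | VC [26, 18]
  [4] addr=0x53 blk=10 s=2: L1-HIT | VC [26, 18]
  [5] addr=0x3f blk=7 s=3: MISS | VC [26, 18]
  [6] addr=0xbe blk=23 s=3: MISS | VC [26, 18, 7]
  [7] addr=0x54 blk=10 s=2: L1-HIT | VC [26, 18, 7]
  [8] addr=0x5f blk=11 s=3: MISS | VC [18, 7, 23]
  [9] addr=0x39 blk=7 s=3: VC-HIT | VC [18, 11, 23]
  [10] addr=0x56 blk=10 s=2: L1-HIT | VC [18, 11, 23]
  [11] addr=0x5c blk=11 s=3: VC-HIT | VC [18, 7, 23]
  [12] addr=0x91 blk=18 s=2: VC-HIT | VC [10, 7, 23]
  [13] addr=0x5d blk=11 s=3: L1-HIT | VC [10, 7, 23]
  [14] addr=0xd1 blk=26 s=2: MISS | VC [7, 23, 18]

SEQ = [MISS, L1-HIT, MISS, MISS, L1-HIT, MISS, MISS, L1-HIT, MISS, VC-HIT, L1-HIT, VC-HIT, VC-HIT, L1-HIT, MISS]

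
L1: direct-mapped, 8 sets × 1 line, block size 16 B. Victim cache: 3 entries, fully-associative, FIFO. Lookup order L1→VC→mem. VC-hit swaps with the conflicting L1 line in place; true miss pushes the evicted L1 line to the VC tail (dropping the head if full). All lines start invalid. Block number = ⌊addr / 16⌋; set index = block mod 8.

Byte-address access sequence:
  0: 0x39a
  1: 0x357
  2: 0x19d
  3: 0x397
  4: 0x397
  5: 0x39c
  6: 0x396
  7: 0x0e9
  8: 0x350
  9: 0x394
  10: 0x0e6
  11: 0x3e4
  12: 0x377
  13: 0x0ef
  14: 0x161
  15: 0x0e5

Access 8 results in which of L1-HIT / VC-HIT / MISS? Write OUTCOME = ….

OUTCOME = L1-HIT

  [0] addr=0x39a blk=57 s=1: MISS | VC []
  [1] addr=0x357 blk=53 s=5: MISS | VC []
  [2] addr=0x19d blk=25 s=1: MISS | VC [57]
  [3] addr=0x397 blk=57 s=1: VC-HIT | VC [25]
  [4] addr=0x397 blk=57 s=1: L1-HIT | VC [25]
  [5] addr=0x39c blk=57 s=1: L1-HIT | VC [25]
  [6] addr=0x396 blk=57 s=1: L1-HIT | VC [25]
  [7] addr=0xe9 blk=14 s=6: MISS | VC [25]
  [8] addr=0x350 blk=53 s=5: L1-HIT | VC [25]
  [9] addr=0x394 blk=57 s=1: L1-HIT | VC [25]
  [10] addr=0xe6 blk=14 s=6: L1-HIT | VC [25]
  [11] addr=0x3e4 blk=62 s=6: MISS | VC [25, 14]
  [12] addr=0x377 blk=55 s=7: MISS | VC [25, 14]
  [13] addr=0xef blk=14 s=6: VC-HIT | VC [25, 62]
  [14] addr=0x161 blk=22 s=6: MISS | VC [25, 62, 14]
  [15] addr=0xe5 blk=14 s=6: VC-HIT | VC [25, 62, 22]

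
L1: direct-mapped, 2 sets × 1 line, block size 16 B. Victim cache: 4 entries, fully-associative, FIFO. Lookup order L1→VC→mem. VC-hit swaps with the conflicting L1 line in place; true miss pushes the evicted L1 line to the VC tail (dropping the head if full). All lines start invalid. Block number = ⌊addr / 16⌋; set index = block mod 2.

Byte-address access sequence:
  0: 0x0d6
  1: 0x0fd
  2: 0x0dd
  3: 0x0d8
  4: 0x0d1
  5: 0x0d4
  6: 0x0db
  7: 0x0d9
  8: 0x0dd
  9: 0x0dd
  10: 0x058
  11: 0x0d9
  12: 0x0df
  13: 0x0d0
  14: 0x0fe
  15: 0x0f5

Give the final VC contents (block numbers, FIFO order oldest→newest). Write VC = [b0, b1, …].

  [0] addr=0xd6 blk=13 s=1: MISS | VC []
  [1] addr=0xfd blk=15 s=1: MISS | VC [13]
  [2] addr=0xdd blk=13 s=1: VC-HIT | VC [15]
  [3] addr=0xd8 blk=13 s=1: L1-HIT | VC [15]
  [4] addr=0xd1 blk=13 s=1: L1-HIT | VC [15]
  [5] addr=0xd4 blk=13 s=1: L1-HIT | VC [15]
  [6] addr=0xdb blk=13 s=1: L1-HIT | VC [15]
  [7] addr=0xd9 blk=13 s=1: L1-HIT | VC [15]
  [8] addr=0xdd blk=13 s=1: L1-HIT | VC [15]
  [9] addr=0xdd blk=13 s=1: L1-HIT | VC [15]
  [10] addr=0x58 blk=5 s=1: MISS | VC [15, 13]
  [11] addr=0xd9 blk=13 s=1: VC-HIT | VC [15, 5]
  [12] addr=0xdf blk=13 s=1: L1-HIT | VC [15, 5]
  [13] addr=0xd0 blk=13 s=1: L1-HIT | VC [15, 5]
  [14] addr=0xfe blk=15 s=1: VC-HIT | VC [13, 5]
  [15] addr=0xf5 blk=15 s=1: L1-HIT | VC [13, 5]

VC = [13, 5]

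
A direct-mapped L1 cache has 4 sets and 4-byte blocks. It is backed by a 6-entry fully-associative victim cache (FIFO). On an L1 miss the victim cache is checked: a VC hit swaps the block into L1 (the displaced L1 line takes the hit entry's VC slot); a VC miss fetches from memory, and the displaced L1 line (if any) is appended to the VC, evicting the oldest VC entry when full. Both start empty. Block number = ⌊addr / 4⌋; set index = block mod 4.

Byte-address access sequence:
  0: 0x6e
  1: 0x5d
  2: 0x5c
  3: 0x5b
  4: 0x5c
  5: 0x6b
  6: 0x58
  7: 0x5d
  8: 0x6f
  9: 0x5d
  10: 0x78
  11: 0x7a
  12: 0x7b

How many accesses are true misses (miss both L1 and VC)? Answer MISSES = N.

MISSES = 5

  [0] addr=0x6e blk=27 s=3: MISS | VC []
  [1] addr=0x5d blk=23 s=3: MISS | VC [27]
  [2] addr=0x5c blk=23 s=3: L1-HIT | VC [27]
  [3] addr=0x5b blk=22 s=2: MISS | VC [27]
  [4] addr=0x5c blk=23 s=3: L1-HIT | VC [27]
  [5] addr=0x6b blk=26 s=2: MISS | VC [27, 22]
  [6] addr=0x58 blk=22 s=2: VC-HIT | VC [27, 26]
  [7] addr=0x5d blk=23 s=3: L1-HIT | VC [27, 26]
  [8] addr=0x6f blk=27 s=3: VC-HIT | VC [23, 26]
  [9] addr=0x5d blk=23 s=3: VC-HIT | VC [27, 26]
  [10] addr=0x78 blk=30 s=2: MISS | VC [27, 26, 22]
  [11] addr=0x7a blk=30 s=2: L1-HIT | VC [27, 26, 22]
  [12] addr=0x7b blk=30 s=2: L1-HIT | VC [27, 26, 22]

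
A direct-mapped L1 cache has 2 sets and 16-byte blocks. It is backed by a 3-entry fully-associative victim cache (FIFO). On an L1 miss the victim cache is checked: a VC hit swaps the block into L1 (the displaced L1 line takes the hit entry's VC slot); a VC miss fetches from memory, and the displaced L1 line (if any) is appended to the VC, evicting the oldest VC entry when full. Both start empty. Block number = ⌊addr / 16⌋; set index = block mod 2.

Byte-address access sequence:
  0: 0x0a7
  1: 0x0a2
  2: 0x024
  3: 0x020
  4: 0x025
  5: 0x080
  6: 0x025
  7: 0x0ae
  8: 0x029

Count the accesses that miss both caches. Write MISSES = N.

MISSES = 3

  [0] addr=0xa7 blk=10 s=0: MISS | VC []
  [1] addr=0xa2 blk=10 s=0: L1-HIT | VC []
  [2] addr=0x24 blk=2 s=0: MISS | VC [10]
  [3] addr=0x20 blk=2 s=0: L1-HIT | VC [10]
  [4] addr=0x25 blk=2 s=0: L1-HIT | VC [10]
  [5] addr=0x80 blk=8 s=0: MISS | VC [10, 2]
  [6] addr=0x25 blk=2 s=0: VC-HIT | VC [10, 8]
  [7] addr=0xae blk=10 s=0: VC-HIT | VC [2, 8]
  [8] addr=0x29 blk=2 s=0: VC-HIT | VC [10, 8]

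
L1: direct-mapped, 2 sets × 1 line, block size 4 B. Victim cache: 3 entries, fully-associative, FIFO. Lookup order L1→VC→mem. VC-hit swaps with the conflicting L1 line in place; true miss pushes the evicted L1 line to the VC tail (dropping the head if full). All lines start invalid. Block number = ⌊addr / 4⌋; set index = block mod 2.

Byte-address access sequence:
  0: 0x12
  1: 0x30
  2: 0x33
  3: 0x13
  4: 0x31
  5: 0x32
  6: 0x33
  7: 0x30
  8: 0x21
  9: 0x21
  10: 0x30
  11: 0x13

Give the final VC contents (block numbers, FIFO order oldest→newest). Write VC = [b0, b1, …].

VC = [12, 8]

0: 0x12 (blk 4, set 0) → MISS  vc=[]
1: 0x30 (blk 12, set 0) → MISS  vc=[4]
2: 0x33 (blk 12, set 0) → L1-HIT  vc=[4]
3: 0x13 (blk 4, set 0) → VC-HIT  vc=[12]
4: 0x31 (blk 12, set 0) → VC-HIT  vc=[4]
5: 0x32 (blk 12, set 0) → L1-HIT  vc=[4]
6: 0x33 (blk 12, set 0) → L1-HIT  vc=[4]
7: 0x30 (blk 12, set 0) → L1-HIT  vc=[4]
8: 0x21 (blk 8, set 0) → MISS  vc=[4, 12]
9: 0x21 (blk 8, set 0) → L1-HIT  vc=[4, 12]
10: 0x30 (blk 12, set 0) → VC-HIT  vc=[4, 8]
11: 0x13 (blk 4, set 0) → VC-HIT  vc=[12, 8]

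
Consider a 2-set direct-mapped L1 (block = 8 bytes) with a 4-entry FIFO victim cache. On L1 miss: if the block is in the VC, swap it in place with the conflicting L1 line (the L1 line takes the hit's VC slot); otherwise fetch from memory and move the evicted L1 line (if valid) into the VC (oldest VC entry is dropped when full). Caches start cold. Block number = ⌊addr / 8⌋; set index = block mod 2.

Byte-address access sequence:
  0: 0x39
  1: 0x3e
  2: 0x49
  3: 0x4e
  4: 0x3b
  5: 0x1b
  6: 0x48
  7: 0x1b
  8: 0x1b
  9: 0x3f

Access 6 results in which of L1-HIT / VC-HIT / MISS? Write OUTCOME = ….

#0 0x39→b7/s1 MISS; vc=[]
#1 0x3e→b7/s1 L1-HIT; vc=[]
#2 0x49→b9/s1 MISS; vc=[7]
#3 0x4e→b9/s1 L1-HIT; vc=[7]
#4 0x3b→b7/s1 VC-HIT; vc=[9]
#5 0x1b→b3/s1 MISS; vc=[9,7]
#6 0x48→b9/s1 VC-HIT; vc=[3,7]
#7 0x1b→b3/s1 VC-HIT; vc=[9,7]
#8 0x1b→b3/s1 L1-HIT; vc=[9,7]
#9 0x3f→b7/s1 VC-HIT; vc=[9,3]

OUTCOME = VC-HIT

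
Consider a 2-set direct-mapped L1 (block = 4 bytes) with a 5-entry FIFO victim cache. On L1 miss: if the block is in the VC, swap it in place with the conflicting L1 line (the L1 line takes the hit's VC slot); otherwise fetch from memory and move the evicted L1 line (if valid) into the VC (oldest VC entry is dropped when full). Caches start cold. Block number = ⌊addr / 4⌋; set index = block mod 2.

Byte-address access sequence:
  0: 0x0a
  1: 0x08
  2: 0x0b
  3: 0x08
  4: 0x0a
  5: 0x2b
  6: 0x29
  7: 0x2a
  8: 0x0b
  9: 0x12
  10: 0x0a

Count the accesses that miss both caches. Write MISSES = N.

0: 0xa (blk 2, set 0) → MISS  vc=[]
1: 0x8 (blk 2, set 0) → L1-HIT  vc=[]
2: 0xb (blk 2, set 0) → L1-HIT  vc=[]
3: 0x8 (blk 2, set 0) → L1-HIT  vc=[]
4: 0xa (blk 2, set 0) → L1-HIT  vc=[]
5: 0x2b (blk 10, set 0) → MISS  vc=[2]
6: 0x29 (blk 10, set 0) → L1-HIT  vc=[2]
7: 0x2a (blk 10, set 0) → L1-HIT  vc=[2]
8: 0xb (blk 2, set 0) → VC-HIT  vc=[10]
9: 0x12 (blk 4, set 0) → MISS  vc=[10, 2]
10: 0xa (blk 2, set 0) → VC-HIT  vc=[10, 4]

MISSES = 3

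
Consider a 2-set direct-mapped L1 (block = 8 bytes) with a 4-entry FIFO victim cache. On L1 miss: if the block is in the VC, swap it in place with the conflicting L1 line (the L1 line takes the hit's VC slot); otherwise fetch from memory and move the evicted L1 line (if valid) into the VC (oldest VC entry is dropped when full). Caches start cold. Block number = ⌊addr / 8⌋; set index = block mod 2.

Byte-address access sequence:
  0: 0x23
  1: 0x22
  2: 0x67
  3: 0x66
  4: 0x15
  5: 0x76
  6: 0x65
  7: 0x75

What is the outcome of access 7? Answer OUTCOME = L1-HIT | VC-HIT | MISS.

OUTCOME = VC-HIT

0: 0x23 (blk 4, set 0) → MISS  vc=[]
1: 0x22 (blk 4, set 0) → L1-HIT  vc=[]
2: 0x67 (blk 12, set 0) → MISS  vc=[4]
3: 0x66 (blk 12, set 0) → L1-HIT  vc=[4]
4: 0x15 (blk 2, set 0) → MISS  vc=[4, 12]
5: 0x76 (blk 14, set 0) → MISS  vc=[4, 12, 2]
6: 0x65 (blk 12, set 0) → VC-HIT  vc=[4, 14, 2]
7: 0x75 (blk 14, set 0) → VC-HIT  vc=[4, 12, 2]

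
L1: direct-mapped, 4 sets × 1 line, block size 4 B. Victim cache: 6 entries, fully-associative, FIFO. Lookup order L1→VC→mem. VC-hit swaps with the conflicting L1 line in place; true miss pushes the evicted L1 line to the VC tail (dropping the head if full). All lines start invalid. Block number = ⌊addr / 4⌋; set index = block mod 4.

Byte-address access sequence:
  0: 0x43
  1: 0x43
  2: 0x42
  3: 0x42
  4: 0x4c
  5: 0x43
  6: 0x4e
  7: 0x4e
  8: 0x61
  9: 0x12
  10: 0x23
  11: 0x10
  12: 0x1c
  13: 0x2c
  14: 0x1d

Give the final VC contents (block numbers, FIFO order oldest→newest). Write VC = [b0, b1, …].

  [0] addr=0x43 blk=16 s=0: MISS | VC []
  [1] addr=0x43 blk=16 s=0: L1-HIT | VC []
  [2] addr=0x42 blk=16 s=0: L1-HIT | VC []
  [3] addr=0x42 blk=16 s=0: L1-HIT | VC []
  [4] addr=0x4c blk=19 s=3: MISS | VC []
  [5] addr=0x43 blk=16 s=0: L1-HIT | VC []
  [6] addr=0x4e blk=19 s=3: L1-HIT | VC []
  [7] addr=0x4e blk=19 s=3: L1-HIT | VC []
  [8] addr=0x61 blk=24 s=0: MISS | VC [16]
  [9] addr=0x12 blk=4 s=0: MISS | VC [16, 24]
  [10] addr=0x23 blk=8 s=0: MISS | VC [16, 24, 4]
  [11] addr=0x10 blk=4 s=0: VC-HIT | VC [16, 24, 8]
  [12] addr=0x1c blk=7 s=3: MISS | VC [16, 24, 8, 19]
  [13] addr=0x2c blk=11 s=3: MISS | VC [16, 24, 8, 19, 7]
  [14] addr=0x1d blk=7 s=3: VC-HIT | VC [16, 24, 8, 19, 11]

VC = [16, 24, 8, 19, 11]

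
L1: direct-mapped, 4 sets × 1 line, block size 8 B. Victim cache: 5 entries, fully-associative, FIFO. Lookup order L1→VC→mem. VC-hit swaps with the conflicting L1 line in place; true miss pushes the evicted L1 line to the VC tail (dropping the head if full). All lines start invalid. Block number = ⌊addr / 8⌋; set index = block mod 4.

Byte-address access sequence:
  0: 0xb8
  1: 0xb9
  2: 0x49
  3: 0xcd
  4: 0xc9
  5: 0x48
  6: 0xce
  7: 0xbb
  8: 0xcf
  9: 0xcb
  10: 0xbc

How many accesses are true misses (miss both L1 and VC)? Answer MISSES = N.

0: 0xb8 (blk 23, set 3) → MISS  vc=[]
1: 0xb9 (blk 23, set 3) → L1-HIT  vc=[]
2: 0x49 (blk 9, set 1) → MISS  vc=[]
3: 0xcd (blk 25, set 1) → MISS  vc=[9]
4: 0xc9 (blk 25, set 1) → L1-HIT  vc=[9]
5: 0x48 (blk 9, set 1) → VC-HIT  vc=[25]
6: 0xce (blk 25, set 1) → VC-HIT  vc=[9]
7: 0xbb (blk 23, set 3) → L1-HIT  vc=[9]
8: 0xcf (blk 25, set 1) → L1-HIT  vc=[9]
9: 0xcb (blk 25, set 1) → L1-HIT  vc=[9]
10: 0xbc (blk 23, set 3) → L1-HIT  vc=[9]

MISSES = 3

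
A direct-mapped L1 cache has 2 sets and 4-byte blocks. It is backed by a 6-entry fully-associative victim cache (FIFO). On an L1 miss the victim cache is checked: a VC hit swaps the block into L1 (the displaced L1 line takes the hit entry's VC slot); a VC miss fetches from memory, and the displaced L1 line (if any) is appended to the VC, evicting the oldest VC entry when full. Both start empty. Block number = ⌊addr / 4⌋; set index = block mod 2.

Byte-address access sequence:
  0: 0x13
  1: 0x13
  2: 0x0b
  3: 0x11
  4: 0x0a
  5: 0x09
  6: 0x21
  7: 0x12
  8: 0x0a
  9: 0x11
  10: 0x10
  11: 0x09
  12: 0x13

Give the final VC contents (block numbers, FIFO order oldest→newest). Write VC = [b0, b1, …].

VC = [8, 2]

  [0] addr=0x13 blk=4 s=0: MISS | VC []
  [1] addr=0x13 blk=4 s=0: L1-HIT | VC []
  [2] addr=0xb blk=2 s=0: MISS | VC [4]
  [3] addr=0x11 blk=4 s=0: VC-HIT | VC [2]
  [4] addr=0xa blk=2 s=0: VC-HIT | VC [4]
  [5] addr=0x9 blk=2 s=0: L1-HIT | VC [4]
  [6] addr=0x21 blk=8 s=0: MISS | VC [4, 2]
  [7] addr=0x12 blk=4 s=0: VC-HIT | VC [8, 2]
  [8] addr=0xa blk=2 s=0: VC-HIT | VC [8, 4]
  [9] addr=0x11 blk=4 s=0: VC-HIT | VC [8, 2]
  [10] addr=0x10 blk=4 s=0: L1-HIT | VC [8, 2]
  [11] addr=0x9 blk=2 s=0: VC-HIT | VC [8, 4]
  [12] addr=0x13 blk=4 s=0: VC-HIT | VC [8, 2]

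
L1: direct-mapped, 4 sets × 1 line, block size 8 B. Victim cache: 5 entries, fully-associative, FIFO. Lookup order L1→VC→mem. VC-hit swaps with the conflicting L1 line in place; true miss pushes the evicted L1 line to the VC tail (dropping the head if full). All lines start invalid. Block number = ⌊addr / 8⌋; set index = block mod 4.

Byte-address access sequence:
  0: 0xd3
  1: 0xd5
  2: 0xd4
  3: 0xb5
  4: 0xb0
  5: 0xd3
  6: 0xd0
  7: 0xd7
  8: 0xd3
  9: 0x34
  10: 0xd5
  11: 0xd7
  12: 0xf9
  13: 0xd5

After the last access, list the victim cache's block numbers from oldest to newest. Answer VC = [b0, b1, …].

0: 0xd3 (blk 26, set 2) → MISS  vc=[]
1: 0xd5 (blk 26, set 2) → L1-HIT  vc=[]
2: 0xd4 (blk 26, set 2) → L1-HIT  vc=[]
3: 0xb5 (blk 22, set 2) → MISS  vc=[26]
4: 0xb0 (blk 22, set 2) → L1-HIT  vc=[26]
5: 0xd3 (blk 26, set 2) → VC-HIT  vc=[22]
6: 0xd0 (blk 26, set 2) → L1-HIT  vc=[22]
7: 0xd7 (blk 26, set 2) → L1-HIT  vc=[22]
8: 0xd3 (blk 26, set 2) → L1-HIT  vc=[22]
9: 0x34 (blk 6, set 2) → MISS  vc=[22, 26]
10: 0xd5 (blk 26, set 2) → VC-HIT  vc=[22, 6]
11: 0xd7 (blk 26, set 2) → L1-HIT  vc=[22, 6]
12: 0xf9 (blk 31, set 3) → MISS  vc=[22, 6]
13: 0xd5 (blk 26, set 2) → L1-HIT  vc=[22, 6]

VC = [22, 6]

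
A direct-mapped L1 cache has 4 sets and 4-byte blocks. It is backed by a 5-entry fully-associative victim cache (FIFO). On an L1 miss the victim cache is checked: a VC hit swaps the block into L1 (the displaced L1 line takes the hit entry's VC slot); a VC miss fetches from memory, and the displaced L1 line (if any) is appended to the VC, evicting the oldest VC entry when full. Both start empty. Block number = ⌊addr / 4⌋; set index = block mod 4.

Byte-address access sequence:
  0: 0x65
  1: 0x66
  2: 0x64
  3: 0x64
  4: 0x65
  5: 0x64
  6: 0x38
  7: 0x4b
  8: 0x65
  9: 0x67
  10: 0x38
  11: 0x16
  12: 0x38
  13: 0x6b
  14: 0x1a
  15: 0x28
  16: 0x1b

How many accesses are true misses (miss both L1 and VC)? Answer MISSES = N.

#0 0x65→b25/s1 MISS; vc=[]
#1 0x66→b25/s1 L1-HIT; vc=[]
#2 0x64→b25/s1 L1-HIT; vc=[]
#3 0x64→b25/s1 L1-HIT; vc=[]
#4 0x65→b25/s1 L1-HIT; vc=[]
#5 0x64→b25/s1 L1-HIT; vc=[]
#6 0x38→b14/s2 MISS; vc=[]
#7 0x4b→b18/s2 MISS; vc=[14]
#8 0x65→b25/s1 L1-HIT; vc=[14]
#9 0x67→b25/s1 L1-HIT; vc=[14]
#10 0x38→b14/s2 VC-HIT; vc=[18]
#11 0x16→b5/s1 MISS; vc=[18,25]
#12 0x38→b14/s2 L1-HIT; vc=[18,25]
#13 0x6b→b26/s2 MISS; vc=[18,25,14]
#14 0x1a→b6/s2 MISS; vc=[18,25,14,26]
#15 0x28→b10/s2 MISS; vc=[18,25,14,26,6]
#16 0x1b→b6/s2 VC-HIT; vc=[18,25,14,26,10]

MISSES = 7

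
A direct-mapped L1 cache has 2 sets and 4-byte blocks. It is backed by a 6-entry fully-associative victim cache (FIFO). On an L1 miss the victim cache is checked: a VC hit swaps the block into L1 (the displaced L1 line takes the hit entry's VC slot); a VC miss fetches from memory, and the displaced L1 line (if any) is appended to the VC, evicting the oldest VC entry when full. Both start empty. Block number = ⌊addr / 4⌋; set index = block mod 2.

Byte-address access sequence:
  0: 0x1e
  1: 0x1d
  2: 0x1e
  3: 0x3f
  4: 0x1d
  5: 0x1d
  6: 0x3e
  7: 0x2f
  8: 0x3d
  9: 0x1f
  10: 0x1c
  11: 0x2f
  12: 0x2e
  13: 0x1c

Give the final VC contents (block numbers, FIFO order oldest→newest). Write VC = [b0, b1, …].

VC = [15, 11]

  [0] addr=0x1e blk=7 s=1: MISS | VC []
  [1] addr=0x1d blk=7 s=1: L1-HIT | VC []
  [2] addr=0x1e blk=7 s=1: L1-HIT | VC []
  [3] addr=0x3f blk=15 s=1: MISS | VC [7]
  [4] addr=0x1d blk=7 s=1: VC-HIT | VC [15]
  [5] addr=0x1d blk=7 s=1: L1-HIT | VC [15]
  [6] addr=0x3e blk=15 s=1: VC-HIT | VC [7]
  [7] addr=0x2f blk=11 s=1: MISS | VC [7, 15]
  [8] addr=0x3d blk=15 s=1: VC-HIT | VC [7, 11]
  [9] addr=0x1f blk=7 s=1: VC-HIT | VC [15, 11]
  [10] addr=0x1c blk=7 s=1: L1-HIT | VC [15, 11]
  [11] addr=0x2f blk=11 s=1: VC-HIT | VC [15, 7]
  [12] addr=0x2e blk=11 s=1: L1-HIT | VC [15, 7]
  [13] addr=0x1c blk=7 s=1: VC-HIT | VC [15, 11]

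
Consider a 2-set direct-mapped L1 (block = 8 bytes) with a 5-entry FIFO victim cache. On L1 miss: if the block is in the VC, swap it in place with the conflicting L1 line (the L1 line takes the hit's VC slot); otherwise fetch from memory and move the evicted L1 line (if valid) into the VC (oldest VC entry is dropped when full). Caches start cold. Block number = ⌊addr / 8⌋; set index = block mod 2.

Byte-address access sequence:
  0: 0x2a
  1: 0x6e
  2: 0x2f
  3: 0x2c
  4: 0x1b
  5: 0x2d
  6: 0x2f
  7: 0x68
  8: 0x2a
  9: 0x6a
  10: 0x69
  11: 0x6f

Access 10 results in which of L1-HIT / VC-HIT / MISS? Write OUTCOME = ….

0: 0x2a (blk 5, set 1) → MISS  vc=[]
1: 0x6e (blk 13, set 1) → MISS  vc=[5]
2: 0x2f (blk 5, set 1) → VC-HIT  vc=[13]
3: 0x2c (blk 5, set 1) → L1-HIT  vc=[13]
4: 0x1b (blk 3, set 1) → MISS  vc=[13, 5]
5: 0x2d (blk 5, set 1) → VC-HIT  vc=[13, 3]
6: 0x2f (blk 5, set 1) → L1-HIT  vc=[13, 3]
7: 0x68 (blk 13, set 1) → VC-HIT  vc=[5, 3]
8: 0x2a (blk 5, set 1) → VC-HIT  vc=[13, 3]
9: 0x6a (blk 13, set 1) → VC-HIT  vc=[5, 3]
10: 0x69 (blk 13, set 1) → L1-HIT  vc=[5, 3]
11: 0x6f (blk 13, set 1) → L1-HIT  vc=[5, 3]

OUTCOME = L1-HIT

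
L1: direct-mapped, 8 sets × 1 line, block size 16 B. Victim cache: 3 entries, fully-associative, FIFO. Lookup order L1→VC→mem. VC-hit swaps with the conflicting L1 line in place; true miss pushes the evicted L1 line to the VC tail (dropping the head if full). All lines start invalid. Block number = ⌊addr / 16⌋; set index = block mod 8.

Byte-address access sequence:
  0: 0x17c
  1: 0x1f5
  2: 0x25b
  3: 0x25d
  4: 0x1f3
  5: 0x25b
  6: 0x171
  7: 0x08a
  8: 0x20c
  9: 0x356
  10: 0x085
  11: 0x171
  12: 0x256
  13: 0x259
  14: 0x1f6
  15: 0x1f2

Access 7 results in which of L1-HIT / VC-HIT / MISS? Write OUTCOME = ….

OUTCOME = MISS

  [0] addr=0x17c blk=23 s=7: MISS | VC []
  [1] addr=0x1f5 blk=31 s=7: MISS | VC [23]
  [2] addr=0x25b blk=37 s=5: MISS | VC [23]
  [3] addr=0x25d blk=37 s=5: L1-HIT | VC [23]
  [4] addr=0x1f3 blk=31 s=7: L1-HIT | VC [23]
  [5] addr=0x25b blk=37 s=5: L1-HIT | VC [23]
  [6] addr=0x171 blk=23 s=7: VC-HIT | VC [31]
  [7] addr=0x8a blk=8 s=0: MISS | VC [31]
  [8] addr=0x20c blk=32 s=0: MISS | VC [31, 8]
  [9] addr=0x356 blk=53 s=5: MISS | VC [31, 8, 37]
  [10] addr=0x85 blk=8 s=0: VC-HIT | VC [31, 32, 37]
  [11] addr=0x171 blk=23 s=7: L1-HIT | VC [31, 32, 37]
  [12] addr=0x256 blk=37 s=5: VC-HIT | VC [31, 32, 53]
  [13] addr=0x259 blk=37 s=5: L1-HIT | VC [31, 32, 53]
  [14] addr=0x1f6 blk=31 s=7: VC-HIT | VC [23, 32, 53]
  [15] addr=0x1f2 blk=31 s=7: L1-HIT | VC [23, 32, 53]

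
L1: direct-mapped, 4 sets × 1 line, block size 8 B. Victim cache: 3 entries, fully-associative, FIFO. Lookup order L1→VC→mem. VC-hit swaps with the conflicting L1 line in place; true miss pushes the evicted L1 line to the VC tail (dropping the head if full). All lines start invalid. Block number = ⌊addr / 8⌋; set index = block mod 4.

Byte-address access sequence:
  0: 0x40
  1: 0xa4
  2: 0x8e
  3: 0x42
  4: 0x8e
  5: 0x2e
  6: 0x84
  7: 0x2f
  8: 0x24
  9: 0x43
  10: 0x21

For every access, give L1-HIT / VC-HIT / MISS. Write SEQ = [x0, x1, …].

0: 0x40 (blk 8, set 0) → MISS  vc=[]
1: 0xa4 (blk 20, set 0) → MISS  vc=[8]
2: 0x8e (blk 17, set 1) → MISS  vc=[8]
3: 0x42 (blk 8, set 0) → VC-HIT  vc=[20]
4: 0x8e (blk 17, set 1) → L1-HIT  vc=[20]
5: 0x2e (blk 5, set 1) → MISS  vc=[20, 17]
6: 0x84 (blk 16, set 0) → MISS  vc=[20, 17, 8]
7: 0x2f (blk 5, set 1) → L1-HIT  vc=[20, 17, 8]
8: 0x24 (blk 4, set 0) → MISS  vc=[17, 8, 16]
9: 0x43 (blk 8, set 0) → VC-HIT  vc=[17, 4, 16]
10: 0x21 (blk 4, set 0) → VC-HIT  vc=[17, 8, 16]

SEQ = [MISS, MISS, MISS, VC-HIT, L1-HIT, MISS, MISS, L1-HIT, MISS, VC-HIT, VC-HIT]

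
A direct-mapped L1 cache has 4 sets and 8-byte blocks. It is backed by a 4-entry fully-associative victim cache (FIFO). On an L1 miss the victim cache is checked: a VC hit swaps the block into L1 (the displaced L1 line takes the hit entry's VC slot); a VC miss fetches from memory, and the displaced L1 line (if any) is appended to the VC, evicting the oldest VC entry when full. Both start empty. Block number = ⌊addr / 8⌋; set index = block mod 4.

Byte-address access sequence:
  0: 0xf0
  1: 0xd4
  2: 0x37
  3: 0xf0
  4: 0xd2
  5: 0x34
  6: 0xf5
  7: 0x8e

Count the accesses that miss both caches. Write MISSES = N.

  [0] addr=0xf0 blk=30 s=2: MISS | VC []
  [1] addr=0xd4 blk=26 s=2: MISS | VC [30]
  [2] addr=0x37 blk=6 s=2: MISS | VC [30, 26]
  [3] addr=0xf0 blk=30 s=2: VC-HIT | VC [6, 26]
  [4] addr=0xd2 blk=26 s=2: VC-HIT | VC [6, 30]
  [5] addr=0x34 blk=6 s=2: VC-HIT | VC [26, 30]
  [6] addr=0xf5 blk=30 s=2: VC-HIT | VC [26, 6]
  [7] addr=0x8e blk=17 s=1: MISS | VC [26, 6]

MISSES = 4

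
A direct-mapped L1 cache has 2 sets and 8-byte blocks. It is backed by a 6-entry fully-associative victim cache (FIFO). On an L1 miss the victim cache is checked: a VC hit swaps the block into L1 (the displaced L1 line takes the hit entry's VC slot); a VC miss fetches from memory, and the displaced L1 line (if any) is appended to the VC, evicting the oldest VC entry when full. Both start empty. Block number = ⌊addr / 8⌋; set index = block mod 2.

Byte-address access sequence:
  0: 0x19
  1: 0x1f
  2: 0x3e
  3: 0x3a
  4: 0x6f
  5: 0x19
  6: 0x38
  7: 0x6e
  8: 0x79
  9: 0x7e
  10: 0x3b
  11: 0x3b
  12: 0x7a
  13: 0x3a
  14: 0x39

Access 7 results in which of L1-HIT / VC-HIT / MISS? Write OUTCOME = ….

  [0] addr=0x19 blk=3 s=1: MISS | VC []
  [1] addr=0x1f blk=3 s=1: L1-HIT | VC []
  [2] addr=0x3e blk=7 s=1: MISS | VC [3]
  [3] addr=0x3a blk=7 s=1: L1-HIT | VC [3]
  [4] addr=0x6f blk=13 s=1: MISS | VC [3, 7]
  [5] addr=0x19 blk=3 s=1: VC-HIT | VC [13, 7]
  [6] addr=0x38 blk=7 s=1: VC-HIT | VC [13, 3]
  [7] addr=0x6e blk=13 s=1: VC-HIT | VC [7, 3]
  [8] addr=0x79 blk=15 s=1: MISS | VC [7, 3, 13]
  [9] addr=0x7e blk=15 s=1: L1-HIT | VC [7, 3, 13]
  [10] addr=0x3b blk=7 s=1: VC-HIT | VC [15, 3, 13]
  [11] addr=0x3b blk=7 s=1: L1-HIT | VC [15, 3, 13]
  [12] addr=0x7a blk=15 s=1: VC-HIT | VC [7, 3, 13]
  [13] addr=0x3a blk=7 s=1: VC-HIT | VC [15, 3, 13]
  [14] addr=0x39 blk=7 s=1: L1-HIT | VC [15, 3, 13]

OUTCOME = VC-HIT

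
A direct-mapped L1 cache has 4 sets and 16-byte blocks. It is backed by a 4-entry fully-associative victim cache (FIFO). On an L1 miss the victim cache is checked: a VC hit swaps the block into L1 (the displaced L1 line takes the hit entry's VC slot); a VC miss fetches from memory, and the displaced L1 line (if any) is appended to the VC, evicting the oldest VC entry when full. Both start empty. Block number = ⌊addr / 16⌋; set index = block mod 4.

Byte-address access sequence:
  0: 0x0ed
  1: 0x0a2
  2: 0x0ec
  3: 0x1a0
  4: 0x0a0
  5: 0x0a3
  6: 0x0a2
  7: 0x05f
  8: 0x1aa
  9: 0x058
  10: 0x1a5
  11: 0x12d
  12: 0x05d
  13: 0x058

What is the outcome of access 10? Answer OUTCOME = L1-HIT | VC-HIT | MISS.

0: 0xed (blk 14, set 2) → MISS  vc=[]
1: 0xa2 (blk 10, set 2) → MISS  vc=[14]
2: 0xec (blk 14, set 2) → VC-HIT  vc=[10]
3: 0x1a0 (blk 26, set 2) → MISS  vc=[10, 14]
4: 0xa0 (blk 10, set 2) → VC-HIT  vc=[26, 14]
5: 0xa3 (blk 10, set 2) → L1-HIT  vc=[26, 14]
6: 0xa2 (blk 10, set 2) → L1-HIT  vc=[26, 14]
7: 0x5f (blk 5, set 1) → MISS  vc=[26, 14]
8: 0x1aa (blk 26, set 2) → VC-HIT  vc=[10, 14]
9: 0x58 (blk 5, set 1) → L1-HIT  vc=[10, 14]
10: 0x1a5 (blk 26, set 2) → L1-HIT  vc=[10, 14]
11: 0x12d (blk 18, set 2) → MISS  vc=[10, 14, 26]
12: 0x5d (blk 5, set 1) → L1-HIT  vc=[10, 14, 26]
13: 0x58 (blk 5, set 1) → L1-HIT  vc=[10, 14, 26]

OUTCOME = L1-HIT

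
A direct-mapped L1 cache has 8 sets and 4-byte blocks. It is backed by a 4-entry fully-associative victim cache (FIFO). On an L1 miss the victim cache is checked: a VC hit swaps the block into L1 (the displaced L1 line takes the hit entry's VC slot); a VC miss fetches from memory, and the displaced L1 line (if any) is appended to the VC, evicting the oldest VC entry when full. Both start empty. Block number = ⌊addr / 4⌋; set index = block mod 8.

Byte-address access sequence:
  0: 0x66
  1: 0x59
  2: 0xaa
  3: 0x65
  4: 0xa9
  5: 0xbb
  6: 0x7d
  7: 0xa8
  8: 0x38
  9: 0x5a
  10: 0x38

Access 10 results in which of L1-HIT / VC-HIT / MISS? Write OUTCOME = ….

  [0] addr=0x66 blk=25 s=1: MISS | VC []
  [1] addr=0x59 blk=22 s=6: MISS | VC []
  [2] addr=0xaa blk=42 s=2: MISS | VC []
  [3] addr=0x65 blk=25 s=1: L1-HIT | VC []
  [4] addr=0xa9 blk=42 s=2: L1-HIT | VC []
  [5] addr=0xbb blk=46 s=6: MISS | VC [22]
  [6] addr=0x7d blk=31 s=7: MISS | VC [22]
  [7] addr=0xa8 blk=42 s=2: L1-HIT | VC [22]
  [8] addr=0x38 blk=14 s=6: MISS | VC [22, 46]
  [9] addr=0x5a blk=22 s=6: VC-HIT | VC [14, 46]
  [10] addr=0x38 blk=14 s=6: VC-HIT | VC [22, 46]

OUTCOME = VC-HIT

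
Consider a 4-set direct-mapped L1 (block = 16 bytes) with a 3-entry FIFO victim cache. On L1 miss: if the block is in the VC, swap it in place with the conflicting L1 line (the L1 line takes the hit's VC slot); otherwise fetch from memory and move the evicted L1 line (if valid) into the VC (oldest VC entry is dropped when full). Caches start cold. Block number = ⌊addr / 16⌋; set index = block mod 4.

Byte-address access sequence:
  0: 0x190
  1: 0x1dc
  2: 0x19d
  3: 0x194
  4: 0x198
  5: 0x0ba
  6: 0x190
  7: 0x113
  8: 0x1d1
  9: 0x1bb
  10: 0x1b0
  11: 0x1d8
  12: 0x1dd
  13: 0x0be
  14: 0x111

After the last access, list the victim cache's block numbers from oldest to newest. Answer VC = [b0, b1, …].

VC = [29, 25, 27]

0: 0x190 (blk 25, set 1) → MISS  vc=[]
1: 0x1dc (blk 29, set 1) → MISS  vc=[25]
2: 0x19d (blk 25, set 1) → VC-HIT  vc=[29]
3: 0x194 (blk 25, set 1) → L1-HIT  vc=[29]
4: 0x198 (blk 25, set 1) → L1-HIT  vc=[29]
5: 0xba (blk 11, set 3) → MISS  vc=[29]
6: 0x190 (blk 25, set 1) → L1-HIT  vc=[29]
7: 0x113 (blk 17, set 1) → MISS  vc=[29, 25]
8: 0x1d1 (blk 29, set 1) → VC-HIT  vc=[17, 25]
9: 0x1bb (blk 27, set 3) → MISS  vc=[17, 25, 11]
10: 0x1b0 (blk 27, set 3) → L1-HIT  vc=[17, 25, 11]
11: 0x1d8 (blk 29, set 1) → L1-HIT  vc=[17, 25, 11]
12: 0x1dd (blk 29, set 1) → L1-HIT  vc=[17, 25, 11]
13: 0xbe (blk 11, set 3) → VC-HIT  vc=[17, 25, 27]
14: 0x111 (blk 17, set 1) → VC-HIT  vc=[29, 25, 27]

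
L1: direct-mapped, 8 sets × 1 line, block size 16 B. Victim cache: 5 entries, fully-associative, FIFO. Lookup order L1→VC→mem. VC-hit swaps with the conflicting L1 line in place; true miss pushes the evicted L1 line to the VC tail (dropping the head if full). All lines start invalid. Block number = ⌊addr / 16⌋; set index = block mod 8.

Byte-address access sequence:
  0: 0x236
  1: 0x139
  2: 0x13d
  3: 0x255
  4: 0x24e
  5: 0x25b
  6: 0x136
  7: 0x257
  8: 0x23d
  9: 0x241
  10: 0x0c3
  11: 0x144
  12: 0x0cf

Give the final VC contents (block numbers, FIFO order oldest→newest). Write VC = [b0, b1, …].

#0 0x236→b35/s3 MISS; vc=[]
#1 0x139→b19/s3 MISS; vc=[35]
#2 0x13d→b19/s3 L1-HIT; vc=[35]
#3 0x255→b37/s5 MISS; vc=[35]
#4 0x24e→b36/s4 MISS; vc=[35]
#5 0x25b→b37/s5 L1-HIT; vc=[35]
#6 0x136→b19/s3 L1-HIT; vc=[35]
#7 0x257→b37/s5 L1-HIT; vc=[35]
#8 0x23d→b35/s3 VC-HIT; vc=[19]
#9 0x241→b36/s4 L1-HIT; vc=[19]
#10 0xc3→b12/s4 MISS; vc=[19,36]
#11 0x144→b20/s4 MISS; vc=[19,36,12]
#12 0xcf→b12/s4 VC-HIT; vc=[19,36,20]

VC = [19, 36, 20]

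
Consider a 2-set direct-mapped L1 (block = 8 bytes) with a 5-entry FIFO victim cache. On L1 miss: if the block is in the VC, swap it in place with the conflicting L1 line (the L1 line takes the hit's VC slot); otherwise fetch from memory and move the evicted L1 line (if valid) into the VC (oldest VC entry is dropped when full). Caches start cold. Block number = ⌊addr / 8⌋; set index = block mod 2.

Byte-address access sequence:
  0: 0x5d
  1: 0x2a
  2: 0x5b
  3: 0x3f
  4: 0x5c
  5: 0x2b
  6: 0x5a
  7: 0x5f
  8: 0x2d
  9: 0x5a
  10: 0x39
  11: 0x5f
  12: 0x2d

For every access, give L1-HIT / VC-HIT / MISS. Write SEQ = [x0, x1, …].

SEQ = [MISS, MISS, VC-HIT, MISS, VC-HIT, VC-HIT, VC-HIT, L1-HIT, VC-HIT, VC-HIT, VC-HIT, VC-HIT, VC-HIT]

  [0] addr=0x5d blk=11 s=1: MISS | VC []
  [1] addr=0x2a blk=5 s=1: MISS | VC [11]
  [2] addr=0x5b blk=11 s=1: VC-HIT | VC [5]
  [3] addr=0x3f blk=7 s=1: MISS | VC [5, 11]
  [4] addr=0x5c blk=11 s=1: VC-HIT | VC [5, 7]
  [5] addr=0x2b blk=5 s=1: VC-HIT | VC [11, 7]
  [6] addr=0x5a blk=11 s=1: VC-HIT | VC [5, 7]
  [7] addr=0x5f blk=11 s=1: L1-HIT | VC [5, 7]
  [8] addr=0x2d blk=5 s=1: VC-HIT | VC [11, 7]
  [9] addr=0x5a blk=11 s=1: VC-HIT | VC [5, 7]
  [10] addr=0x39 blk=7 s=1: VC-HIT | VC [5, 11]
  [11] addr=0x5f blk=11 s=1: VC-HIT | VC [5, 7]
  [12] addr=0x2d blk=5 s=1: VC-HIT | VC [11, 7]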